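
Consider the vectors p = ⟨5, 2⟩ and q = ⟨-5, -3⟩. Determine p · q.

-31

p · q = 5·(-5) + 2·(-3) = -25 - 6 = -31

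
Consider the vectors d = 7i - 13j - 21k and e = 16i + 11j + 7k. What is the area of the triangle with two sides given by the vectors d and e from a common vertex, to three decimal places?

i: (-13)·7 - (-21)·11 = -91 - (-231) = 140
j: (-21)·16 - 7·7 = -336 - 49 = -385
k: 7·11 - (-13)·16 = 77 - (-208) = 285
d × e = (140, -385, 285)
|d × e| = √(140² + (-385)² + 285²) = √249050 ≈ 499.0491
area = ½ · 499.0491 ≈ 249.525

249.525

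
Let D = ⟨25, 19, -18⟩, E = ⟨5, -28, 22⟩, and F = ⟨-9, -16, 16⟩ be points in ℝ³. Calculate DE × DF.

DE = (-20, -47, 40)
DF = (-34, -35, 34)
i: (-47)·34 - 40·(-35) = -1598 - (-1400) = -198
j: 40·(-34) - (-20)·34 = -1360 - (-680) = -680
k: (-20)·(-35) - (-47)·(-34) = 700 - 1598 = -898
DE × DF = (-198, -680, -898)

(-198, -680, -898)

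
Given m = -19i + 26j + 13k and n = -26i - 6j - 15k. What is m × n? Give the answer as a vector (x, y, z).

(-312, -623, 790)

i: 26·(-15) - 13·(-6) = -390 - (-78) = -312
j: 13·(-26) - (-19)·(-15) = -338 - 285 = -623
k: (-19)·(-6) - 26·(-26) = 114 - (-676) = 790
m × n = (-312, -623, 790)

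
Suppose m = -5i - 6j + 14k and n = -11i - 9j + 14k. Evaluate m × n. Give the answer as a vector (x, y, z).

i: (-6)·14 - 14·(-9) = -84 - (-126) = 42
j: 14·(-11) - (-5)·14 = -154 - (-70) = -84
k: (-5)·(-9) - (-6)·(-11) = 45 - 66 = -21
m × n = (42, -84, -21)

(42, -84, -21)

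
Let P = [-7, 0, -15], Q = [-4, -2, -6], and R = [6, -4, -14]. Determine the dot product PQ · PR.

PQ = Q − P = (3, -2, 9)
PR = R − P = (13, -4, 1)
PQ · PR = 3·13 + (-2)·(-4) + 9·1 = 39 + 8 + 9 = 56

56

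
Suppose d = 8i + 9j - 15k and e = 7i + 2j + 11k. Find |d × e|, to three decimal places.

i: 9·11 - (-15)·2 = 99 - (-30) = 129
j: (-15)·7 - 8·11 = -105 - 88 = -193
k: 8·2 - 9·7 = 16 - 63 = -47
d × e = (129, -193, -47)
|d × e| = √(129² + (-193)² + (-47)²) = √56099 ≈ 236.8523

236.852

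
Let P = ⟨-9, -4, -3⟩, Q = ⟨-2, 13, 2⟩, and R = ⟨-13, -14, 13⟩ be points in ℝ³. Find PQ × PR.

PQ = (7, 17, 5)
PR = (-4, -10, 16)
i: 17·16 - 5·(-10) = 272 - (-50) = 322
j: 5·(-4) - 7·16 = -20 - 112 = -132
k: 7·(-10) - 17·(-4) = -70 - (-68) = -2
PQ × PR = (322, -132, -2)

(322, -132, -2)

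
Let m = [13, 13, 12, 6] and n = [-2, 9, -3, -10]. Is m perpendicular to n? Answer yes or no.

m · n = 13·(-2) + 13·9 + 12·(-3) + 6·(-10) = -26 + 117 - 36 - 60 = -5
Nonzero, so the vectors are not orthogonal.

no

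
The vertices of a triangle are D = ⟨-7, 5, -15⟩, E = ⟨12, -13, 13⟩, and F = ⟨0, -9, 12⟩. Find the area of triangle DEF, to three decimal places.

179.531

DE = (19, -18, 28),  DF = (7, -14, 27)
i: (-18)·27 - 28·(-14) = -486 - (-392) = -94
j: 28·7 - 19·27 = 196 - 513 = -317
k: 19·(-14) - (-18)·7 = -266 - (-126) = -140
DE × DF = (-94, -317, -140)
|DE × DF| = √128925 ≈ 359.0613
area = ½ · 359.0613 ≈ 179.531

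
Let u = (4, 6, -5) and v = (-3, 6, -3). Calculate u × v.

(12, 27, 42)

i: 6·(-3) - (-5)·6 = -18 - (-30) = 12
j: (-5)·(-3) - 4·(-3) = 15 - (-12) = 27
k: 4·6 - 6·(-3) = 24 - (-18) = 42
u × v = (12, 27, 42)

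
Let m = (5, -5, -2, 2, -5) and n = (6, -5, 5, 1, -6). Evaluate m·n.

m · n = 5·6 + (-5)·(-5) + (-2)·5 + 2·1 + (-5)·(-6) = 30 + 25 - 10 + 2 + 30 = 77

77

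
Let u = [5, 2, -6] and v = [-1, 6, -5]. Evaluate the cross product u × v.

i: 2·(-5) - (-6)·6 = -10 - (-36) = 26
j: (-6)·(-1) - 5·(-5) = 6 - (-25) = 31
k: 5·6 - 2·(-1) = 30 - (-2) = 32
u × v = (26, 31, 32)

(26, 31, 32)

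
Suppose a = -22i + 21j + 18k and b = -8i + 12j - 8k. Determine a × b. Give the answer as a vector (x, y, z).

i: 21·(-8) - 18·12 = -168 - 216 = -384
j: 18·(-8) - (-22)·(-8) = -144 - 176 = -320
k: (-22)·12 - 21·(-8) = -264 - (-168) = -96
a × b = (-384, -320, -96)

(-384, -320, -96)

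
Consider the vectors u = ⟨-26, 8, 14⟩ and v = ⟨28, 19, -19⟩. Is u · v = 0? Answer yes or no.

no

u · v = (-26)·28 + 8·19 + 14·(-19) = -728 + 152 - 266 = -842
Nonzero, so the vectors are not orthogonal.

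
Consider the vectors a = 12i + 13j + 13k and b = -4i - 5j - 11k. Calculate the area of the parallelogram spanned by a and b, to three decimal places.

112.018

i: 13·(-11) - 13·(-5) = -143 - (-65) = -78
j: 13·(-4) - 12·(-11) = -52 - (-132) = 80
k: 12·(-5) - 13·(-4) = -60 - (-52) = -8
a × b = (-78, 80, -8)
|a × b| = √((-78)² + 80² + (-8)²) = √12548 ≈ 112.0179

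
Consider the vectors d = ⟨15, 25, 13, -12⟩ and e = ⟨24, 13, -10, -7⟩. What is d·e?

639

d · e = 15·24 + 25·13 + 13·(-10) + (-12)·(-7) = 360 + 325 - 130 + 84 = 639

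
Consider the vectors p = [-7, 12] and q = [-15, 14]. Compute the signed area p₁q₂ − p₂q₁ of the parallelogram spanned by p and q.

82

(-7)·14 - 12·(-15) = -98 - (-180) = 82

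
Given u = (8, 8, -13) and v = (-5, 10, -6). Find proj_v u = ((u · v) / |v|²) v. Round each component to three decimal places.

(-3.665, 7.329, -4.398)

u · v = 8·(-5) + 8·10 + (-13)·(-6) = -40 + 80 + 78 = 118
|v|² = 25 + 100 + 36 = 161
proj_v u = (118/161) · (-5, 10, -6) ≈ (-3.665, 7.329, -4.398)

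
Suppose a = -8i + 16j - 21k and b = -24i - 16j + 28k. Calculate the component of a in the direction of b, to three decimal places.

a · b = (-8)·(-24) + 16·(-16) + (-21)·28 = 192 - 256 - 588 = -652
|b| = √(576 + 256 + 784) = √1616 ≈ 40.1995
comp_b a = -652 / √1616 ≈ -16.219

-16.219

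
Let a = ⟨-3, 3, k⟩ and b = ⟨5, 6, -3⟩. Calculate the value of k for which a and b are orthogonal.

a · b = (-3)·5 + 3·6 + k·(-3) = 3 - 3k
Set equal to 0: -3k = -3, so k = 1.

1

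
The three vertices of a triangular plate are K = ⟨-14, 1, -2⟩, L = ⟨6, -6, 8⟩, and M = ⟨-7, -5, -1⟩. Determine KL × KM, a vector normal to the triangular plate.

(53, 50, -71)

KL = (20, -7, 10)
KM = (7, -6, 1)
i: (-7)·1 - 10·(-6) = -7 - (-60) = 53
j: 10·7 - 20·1 = 70 - 20 = 50
k: 20·(-6) - (-7)·7 = -120 - (-49) = -71
KL × KM = (53, 50, -71)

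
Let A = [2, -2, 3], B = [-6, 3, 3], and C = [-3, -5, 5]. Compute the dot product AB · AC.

25

AB = B − A = (-8, 5, 0)
AC = C − A = (-5, -3, 2)
AB · AC = (-8)·(-5) + 5·(-3) + 0·2 = 40 - 15 + 0 = 25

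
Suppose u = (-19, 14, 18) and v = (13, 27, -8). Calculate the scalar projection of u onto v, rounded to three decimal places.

-0.419

u · v = (-19)·13 + 14·27 + 18·(-8) = -247 + 378 - 144 = -13
|v| = √(169 + 729 + 64) = √962 ≈ 31.0161
comp_v u = -13 / √962 ≈ -0.419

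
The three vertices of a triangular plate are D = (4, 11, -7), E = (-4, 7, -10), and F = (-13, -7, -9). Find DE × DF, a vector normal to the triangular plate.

(-46, 35, 76)

DE = (-8, -4, -3)
DF = (-17, -18, -2)
i: (-4)·(-2) - (-3)·(-18) = 8 - 54 = -46
j: (-3)·(-17) - (-8)·(-2) = 51 - 16 = 35
k: (-8)·(-18) - (-4)·(-17) = 144 - 68 = 76
DE × DF = (-46, 35, 76)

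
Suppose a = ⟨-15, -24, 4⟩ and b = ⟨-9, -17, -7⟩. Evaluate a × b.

i: (-24)·(-7) - 4·(-17) = 168 - (-68) = 236
j: 4·(-9) - (-15)·(-7) = -36 - 105 = -141
k: (-15)·(-17) - (-24)·(-9) = 255 - 216 = 39
a × b = (236, -141, 39)

(236, -141, 39)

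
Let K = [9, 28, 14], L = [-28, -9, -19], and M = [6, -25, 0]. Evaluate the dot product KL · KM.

KL = L − K = (-37, -37, -33)
KM = M − K = (-3, -53, -14)
KL · KM = (-37)·(-3) + (-37)·(-53) + (-33)·(-14) = 111 + 1961 + 462 = 2534

2534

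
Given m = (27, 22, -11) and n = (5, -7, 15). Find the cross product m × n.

i: 22·15 - (-11)·(-7) = 330 - 77 = 253
j: (-11)·5 - 27·15 = -55 - 405 = -460
k: 27·(-7) - 22·5 = -189 - 110 = -299
m × n = (253, -460, -299)

(253, -460, -299)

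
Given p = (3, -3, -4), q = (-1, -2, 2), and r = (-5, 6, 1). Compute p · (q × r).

q × r:
i: (-2)·1 - 2·6 = -2 - 12 = -14
j: 2·(-5) - (-1)·1 = -10 - (-1) = -9
k: (-1)·6 - (-2)·(-5) = -6 - 10 = -16
q × r = (-14, -9, -16)
p · (q × r) = 3·(-14) + (-3)·(-9) + (-4)·(-16) = -42 + 27 + 64 = 49

49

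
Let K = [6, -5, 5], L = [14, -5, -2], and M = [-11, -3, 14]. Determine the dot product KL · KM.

KL = L − K = (8, 0, -7)
KM = M − K = (-17, 2, 9)
KL · KM = 8·(-17) + 0·2 + (-7)·9 = -136 + 0 - 63 = -199

-199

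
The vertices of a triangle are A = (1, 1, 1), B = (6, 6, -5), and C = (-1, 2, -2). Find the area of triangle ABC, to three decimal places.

16.086

AB = (5, 5, -6),  AC = (-2, 1, -3)
i: 5·(-3) - (-6)·1 = -15 - (-6) = -9
j: (-6)·(-2) - 5·(-3) = 12 - (-15) = 27
k: 5·1 - 5·(-2) = 5 - (-10) = 15
AB × AC = (-9, 27, 15)
|AB × AC| = √1035 ≈ 32.1714
area = ½ · 32.1714 ≈ 16.086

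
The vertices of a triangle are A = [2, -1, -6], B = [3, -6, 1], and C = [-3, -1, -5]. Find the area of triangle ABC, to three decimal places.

22.057

AB = (1, -5, 7),  AC = (-5, 0, 1)
i: (-5)·1 - 7·0 = -5 - 0 = -5
j: 7·(-5) - 1·1 = -35 - 1 = -36
k: 1·0 - (-5)·(-5) = 0 - 25 = -25
AB × AC = (-5, -36, -25)
|AB × AC| = √1946 ≈ 44.1135
area = ½ · 44.1135 ≈ 22.057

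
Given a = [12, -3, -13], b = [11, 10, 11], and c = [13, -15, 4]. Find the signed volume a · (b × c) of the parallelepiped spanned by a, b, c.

5998

b × c:
i: 10·4 - 11·(-15) = 40 - (-165) = 205
j: 11·13 - 11·4 = 143 - 44 = 99
k: 11·(-15) - 10·13 = -165 - 130 = -295
b × c = (205, 99, -295)
a · (b × c) = 12·205 + (-3)·99 + (-13)·(-295) = 2460 - 297 + 3835 = 5998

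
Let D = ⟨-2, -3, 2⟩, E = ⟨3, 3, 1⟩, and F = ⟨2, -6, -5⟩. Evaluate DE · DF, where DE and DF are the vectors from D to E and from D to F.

9

DE = E − D = (5, 6, -1)
DF = F − D = (4, -3, -7)
DE · DF = 5·4 + 6·(-3) + (-1)·(-7) = 20 - 18 + 7 = 9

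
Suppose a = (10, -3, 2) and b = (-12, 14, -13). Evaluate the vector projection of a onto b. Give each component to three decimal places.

a · b = 10·(-12) + (-3)·14 + 2·(-13) = -120 - 42 - 26 = -188
|b|² = 144 + 196 + 169 = 509
proj_b a = (-188/509) · (-12, 14, -13) ≈ (4.432, -5.171, 4.802)

(4.432, -5.171, 4.802)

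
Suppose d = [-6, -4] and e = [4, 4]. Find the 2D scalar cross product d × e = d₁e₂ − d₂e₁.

(-6)·4 - (-4)·4 = -24 - (-16) = -8

-8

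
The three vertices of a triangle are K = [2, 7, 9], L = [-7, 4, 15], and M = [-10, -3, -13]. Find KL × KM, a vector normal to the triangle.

(126, -270, 54)

KL = (-9, -3, 6)
KM = (-12, -10, -22)
i: (-3)·(-22) - 6·(-10) = 66 - (-60) = 126
j: 6·(-12) - (-9)·(-22) = -72 - 198 = -270
k: (-9)·(-10) - (-3)·(-12) = 90 - 36 = 54
KL × KM = (126, -270, 54)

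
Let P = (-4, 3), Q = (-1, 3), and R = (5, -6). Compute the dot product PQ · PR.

PQ = Q − P = (3, 0)
PR = R − P = (9, -9)
PQ · PR = 3·9 + 0·(-9) = 27 + 0 = 27

27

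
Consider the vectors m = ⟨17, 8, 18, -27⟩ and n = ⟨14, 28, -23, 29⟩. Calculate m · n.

m · n = 17·14 + 8·28 + 18·(-23) + (-27)·29 = 238 + 224 - 414 - 783 = -735

-735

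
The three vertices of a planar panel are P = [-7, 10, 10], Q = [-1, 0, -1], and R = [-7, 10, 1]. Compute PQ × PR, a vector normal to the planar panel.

(90, 54, 0)

PQ = (6, -10, -11)
PR = (0, 0, -9)
i: (-10)·(-9) - (-11)·0 = 90 - 0 = 90
j: (-11)·0 - 6·(-9) = 0 - (-54) = 54
k: 6·0 - (-10)·0 = 0 - 0 = 0
PQ × PR = (90, 54, 0)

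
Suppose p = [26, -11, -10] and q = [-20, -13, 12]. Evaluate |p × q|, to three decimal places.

626.540

i: (-11)·12 - (-10)·(-13) = -132 - 130 = -262
j: (-10)·(-20) - 26·12 = 200 - 312 = -112
k: 26·(-13) - (-11)·(-20) = -338 - 220 = -558
p × q = (-262, -112, -558)
|p × q| = √((-262)² + (-112)² + (-558)²) = √392552 ≈ 626.5397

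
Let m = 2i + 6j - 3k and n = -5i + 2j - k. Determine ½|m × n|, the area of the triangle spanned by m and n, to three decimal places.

i: 6·(-1) - (-3)·2 = -6 - (-6) = 0
j: (-3)·(-5) - 2·(-1) = 15 - (-2) = 17
k: 2·2 - 6·(-5) = 4 - (-30) = 34
m × n = (0, 17, 34)
|m × n| = √(0² + 17² + 34²) = √1445 ≈ 38.0132
area = ½ · 38.0132 ≈ 19.007

19.007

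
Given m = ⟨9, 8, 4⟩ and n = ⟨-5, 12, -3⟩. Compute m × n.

(-72, 7, 148)

i: 8·(-3) - 4·12 = -24 - 48 = -72
j: 4·(-5) - 9·(-3) = -20 - (-27) = 7
k: 9·12 - 8·(-5) = 108 - (-40) = 148
m × n = (-72, 7, 148)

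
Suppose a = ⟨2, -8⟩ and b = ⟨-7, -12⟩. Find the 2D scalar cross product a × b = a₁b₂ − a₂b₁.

2·(-12) - (-8)·(-7) = -24 - 56 = -80

-80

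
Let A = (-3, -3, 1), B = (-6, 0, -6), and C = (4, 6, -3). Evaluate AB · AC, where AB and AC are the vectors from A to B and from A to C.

34

AB = B − A = (-3, 3, -7)
AC = C − A = (7, 9, -4)
AB · AC = (-3)·7 + 3·9 + (-7)·(-4) = -21 + 27 + 28 = 34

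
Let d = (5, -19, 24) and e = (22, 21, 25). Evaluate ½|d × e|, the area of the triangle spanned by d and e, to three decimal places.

590.419

i: (-19)·25 - 24·21 = -475 - 504 = -979
j: 24·22 - 5·25 = 528 - 125 = 403
k: 5·21 - (-19)·22 = 105 - (-418) = 523
d × e = (-979, 403, 523)
|d × e| = √((-979)² + 403² + 523²) = √1394379 ≈ 1180.8383
area = ½ · 1180.8383 ≈ 590.419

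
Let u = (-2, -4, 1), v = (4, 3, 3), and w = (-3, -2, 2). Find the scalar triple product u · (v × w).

45

v × w:
i: 3·2 - 3·(-2) = 6 - (-6) = 12
j: 3·(-3) - 4·2 = -9 - 8 = -17
k: 4·(-2) - 3·(-3) = -8 - (-9) = 1
v × w = (12, -17, 1)
u · (v × w) = (-2)·12 + (-4)·(-17) + 1·1 = -24 + 68 + 1 = 45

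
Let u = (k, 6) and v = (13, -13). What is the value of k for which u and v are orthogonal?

u · v = k·13 + 6·(-13) = -78 + 13k
Set equal to 0: 13k = 78, so k = 6.

6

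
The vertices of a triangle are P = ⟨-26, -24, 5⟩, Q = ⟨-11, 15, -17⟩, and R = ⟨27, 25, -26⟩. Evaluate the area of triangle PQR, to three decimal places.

755.445

PQ = (15, 39, -22),  PR = (53, 49, -31)
i: 39·(-31) - (-22)·49 = -1209 - (-1078) = -131
j: (-22)·53 - 15·(-31) = -1166 - (-465) = -701
k: 15·49 - 39·53 = 735 - 2067 = -1332
PQ × PR = (-131, -701, -1332)
|PQ × PR| = √2282786 ≈ 1510.8891
area = ½ · 1510.8891 ≈ 755.445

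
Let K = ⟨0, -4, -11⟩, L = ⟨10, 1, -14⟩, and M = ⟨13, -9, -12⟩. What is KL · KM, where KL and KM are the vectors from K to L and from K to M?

108

KL = L − K = (10, 5, -3)
KM = M − K = (13, -5, -1)
KL · KM = 10·13 + 5·(-5) + (-3)·(-1) = 130 - 25 + 3 = 108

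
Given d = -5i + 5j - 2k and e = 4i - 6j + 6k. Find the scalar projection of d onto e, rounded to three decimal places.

-6.609

d · e = (-5)·4 + 5·(-6) + (-2)·6 = -20 - 30 - 12 = -62
|e| = √(16 + 36 + 36) = √88 ≈ 9.3808
comp_e d = -62 / √88 ≈ -6.609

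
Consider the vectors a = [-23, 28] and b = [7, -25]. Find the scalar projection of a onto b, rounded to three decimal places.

-33.164

a · b = (-23)·7 + 28·(-25) = -161 - 700 = -861
|b| = √(49 + 625) = √674 ≈ 25.9615
comp_b a = -861 / √674 ≈ -33.164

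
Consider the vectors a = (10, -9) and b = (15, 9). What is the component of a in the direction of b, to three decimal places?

3.944

a · b = 10·15 + (-9)·9 = 150 - 81 = 69
|b| = √(225 + 81) = √306 ≈ 17.4929
comp_b a = 69 / √306 ≈ 3.944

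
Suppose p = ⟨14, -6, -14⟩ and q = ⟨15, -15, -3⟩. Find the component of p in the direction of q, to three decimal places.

15.963

p · q = 14·15 + (-6)·(-15) + (-14)·(-3) = 210 + 90 + 42 = 342
|q| = √(225 + 225 + 9) = √459 ≈ 21.4243
comp_q p = 342 / √459 ≈ 15.963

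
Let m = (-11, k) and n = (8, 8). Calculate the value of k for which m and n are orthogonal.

m · n = (-11)·8 + k·8 = -88 + 8k
Set equal to 0: 8k = 88, so k = 11.

11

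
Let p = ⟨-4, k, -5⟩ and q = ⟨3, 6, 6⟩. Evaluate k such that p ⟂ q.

7

p · q = (-4)·3 + k·6 + (-5)·6 = -42 + 6k
Set equal to 0: 6k = 42, so k = 7.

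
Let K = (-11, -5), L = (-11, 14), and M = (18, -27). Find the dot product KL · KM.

KL = L − K = (0, 19)
KM = M − K = (29, -22)
KL · KM = 0·29 + 19·(-22) = 0 - 418 = -418

-418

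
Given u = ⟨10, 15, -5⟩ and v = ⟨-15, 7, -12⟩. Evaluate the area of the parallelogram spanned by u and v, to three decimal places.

i: 15·(-12) - (-5)·7 = -180 - (-35) = -145
j: (-5)·(-15) - 10·(-12) = 75 - (-120) = 195
k: 10·7 - 15·(-15) = 70 - (-225) = 295
u × v = (-145, 195, 295)
|u × v| = √((-145)² + 195² + 295²) = √146075 ≈ 382.1976

382.198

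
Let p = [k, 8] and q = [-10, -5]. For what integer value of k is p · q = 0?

-4

p · q = k·(-10) + 8·(-5) = -40 - 10k
Set equal to 0: -10k = 40, so k = -4.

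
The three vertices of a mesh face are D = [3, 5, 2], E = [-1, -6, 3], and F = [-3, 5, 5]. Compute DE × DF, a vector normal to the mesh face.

(-33, 6, -66)

DE = (-4, -11, 1)
DF = (-6, 0, 3)
i: (-11)·3 - 1·0 = -33 - 0 = -33
j: 1·(-6) - (-4)·3 = -6 - (-12) = 6
k: (-4)·0 - (-11)·(-6) = 0 - 66 = -66
DE × DF = (-33, 6, -66)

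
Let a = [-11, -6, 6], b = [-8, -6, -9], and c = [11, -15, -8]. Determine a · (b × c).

3051

b × c:
i: (-6)·(-8) - (-9)·(-15) = 48 - 135 = -87
j: (-9)·11 - (-8)·(-8) = -99 - 64 = -163
k: (-8)·(-15) - (-6)·11 = 120 - (-66) = 186
b × c = (-87, -163, 186)
a · (b × c) = (-11)·(-87) + (-6)·(-163) + 6·186 = 957 + 978 + 1116 = 3051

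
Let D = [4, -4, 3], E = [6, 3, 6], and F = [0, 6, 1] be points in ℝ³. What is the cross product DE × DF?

DE = (2, 7, 3)
DF = (-4, 10, -2)
i: 7·(-2) - 3·10 = -14 - 30 = -44
j: 3·(-4) - 2·(-2) = -12 - (-4) = -8
k: 2·10 - 7·(-4) = 20 - (-28) = 48
DE × DF = (-44, -8, 48)

(-44, -8, 48)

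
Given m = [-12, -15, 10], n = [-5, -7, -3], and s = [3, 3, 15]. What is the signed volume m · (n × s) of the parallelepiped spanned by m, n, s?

n × s:
i: (-7)·15 - (-3)·3 = -105 - (-9) = -96
j: (-3)·3 - (-5)·15 = -9 - (-75) = 66
k: (-5)·3 - (-7)·3 = -15 - (-21) = 6
n × s = (-96, 66, 6)
m · (n × s) = (-12)·(-96) + (-15)·66 + 10·6 = 1152 - 990 + 60 = 222

222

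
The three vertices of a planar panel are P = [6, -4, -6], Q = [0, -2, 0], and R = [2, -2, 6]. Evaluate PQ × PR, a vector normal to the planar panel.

PQ = (-6, 2, 6)
PR = (-4, 2, 12)
i: 2·12 - 6·2 = 24 - 12 = 12
j: 6·(-4) - (-6)·12 = -24 - (-72) = 48
k: (-6)·2 - 2·(-4) = -12 - (-8) = -4
PQ × PR = (12, 48, -4)

(12, 48, -4)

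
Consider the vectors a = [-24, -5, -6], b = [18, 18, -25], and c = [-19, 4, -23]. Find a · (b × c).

b × c:
i: 18·(-23) - (-25)·4 = -414 - (-100) = -314
j: (-25)·(-19) - 18·(-23) = 475 - (-414) = 889
k: 18·4 - 18·(-19) = 72 - (-342) = 414
b × c = (-314, 889, 414)
a · (b × c) = (-24)·(-314) + (-5)·889 + (-6)·414 = 7536 - 4445 - 2484 = 607

607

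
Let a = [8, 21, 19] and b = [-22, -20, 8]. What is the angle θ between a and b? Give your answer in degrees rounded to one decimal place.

a · b = 8·(-22) + 21·(-20) + 19·8 = -176 - 420 + 152 = -444
|a|² = 64 + 441 + 361 = 866,  |a| = √866 ≈ 29.427878
|b|² = 484 + 400 + 64 = 948,  |b| = √948 ≈ 30.789609
cos θ = -444 / (29.427878 · 30.789609) ≈ -0.49003
θ = arccos(-0.49003) ≈ 119.3°

119.3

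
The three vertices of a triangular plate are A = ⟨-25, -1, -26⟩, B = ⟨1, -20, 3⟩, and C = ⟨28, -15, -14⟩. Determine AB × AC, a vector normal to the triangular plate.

(178, 1225, 643)

AB = (26, -19, 29)
AC = (53, -14, 12)
i: (-19)·12 - 29·(-14) = -228 - (-406) = 178
j: 29·53 - 26·12 = 1537 - 312 = 1225
k: 26·(-14) - (-19)·53 = -364 - (-1007) = 643
AB × AC = (178, 1225, 643)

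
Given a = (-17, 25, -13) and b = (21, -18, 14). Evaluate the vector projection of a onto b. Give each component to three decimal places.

a · b = (-17)·21 + 25·(-18) + (-13)·14 = -357 - 450 - 182 = -989
|b|² = 441 + 324 + 196 = 961
proj_b a = (-989/961) · (21, -18, 14) ≈ (-21.612, 18.524, -14.408)

(-21.612, 18.524, -14.408)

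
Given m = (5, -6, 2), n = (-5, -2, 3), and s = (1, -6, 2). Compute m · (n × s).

56

n × s:
i: (-2)·2 - 3·(-6) = -4 - (-18) = 14
j: 3·1 - (-5)·2 = 3 - (-10) = 13
k: (-5)·(-6) - (-2)·1 = 30 - (-2) = 32
n × s = (14, 13, 32)
m · (n × s) = 5·14 + (-6)·13 + 2·32 = 70 - 78 + 64 = 56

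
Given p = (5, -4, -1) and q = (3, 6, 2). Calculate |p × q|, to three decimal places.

44.011

i: (-4)·2 - (-1)·6 = -8 - (-6) = -2
j: (-1)·3 - 5·2 = -3 - 10 = -13
k: 5·6 - (-4)·3 = 30 - (-12) = 42
p × q = (-2, -13, 42)
|p × q| = √((-2)² + (-13)² + 42²) = √1937 ≈ 44.0114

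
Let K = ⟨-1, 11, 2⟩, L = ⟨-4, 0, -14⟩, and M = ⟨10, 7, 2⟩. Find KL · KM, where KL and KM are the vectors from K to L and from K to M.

KL = L − K = (-3, -11, -16)
KM = M − K = (11, -4, 0)
KL · KM = (-3)·11 + (-11)·(-4) + (-16)·0 = -33 + 44 + 0 = 11

11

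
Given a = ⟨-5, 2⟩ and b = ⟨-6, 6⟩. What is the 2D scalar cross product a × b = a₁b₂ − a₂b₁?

-18

(-5)·6 - 2·(-6) = -30 - (-12) = -18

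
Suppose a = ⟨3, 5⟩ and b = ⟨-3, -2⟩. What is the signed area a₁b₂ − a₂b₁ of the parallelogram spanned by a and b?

9

3·(-2) - 5·(-3) = -6 - (-15) = 9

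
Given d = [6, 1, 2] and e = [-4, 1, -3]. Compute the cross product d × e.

i: 1·(-3) - 2·1 = -3 - 2 = -5
j: 2·(-4) - 6·(-3) = -8 - (-18) = 10
k: 6·1 - 1·(-4) = 6 - (-4) = 10
d × e = (-5, 10, 10)

(-5, 10, 10)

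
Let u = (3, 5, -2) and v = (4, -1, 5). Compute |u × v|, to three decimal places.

39.837

i: 5·5 - (-2)·(-1) = 25 - 2 = 23
j: (-2)·4 - 3·5 = -8 - 15 = -23
k: 3·(-1) - 5·4 = -3 - 20 = -23
u × v = (23, -23, -23)
|u × v| = √(23² + (-23)² + (-23)²) = √1587 ≈ 39.8372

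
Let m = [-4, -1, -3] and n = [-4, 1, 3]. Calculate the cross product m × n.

(0, 24, -8)

i: (-1)·3 - (-3)·1 = -3 - (-3) = 0
j: (-3)·(-4) - (-4)·3 = 12 - (-12) = 24
k: (-4)·1 - (-1)·(-4) = -4 - 4 = -8
m × n = (0, 24, -8)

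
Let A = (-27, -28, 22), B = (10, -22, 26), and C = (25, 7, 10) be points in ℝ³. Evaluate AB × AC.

AB = (37, 6, 4)
AC = (52, 35, -12)
i: 6·(-12) - 4·35 = -72 - 140 = -212
j: 4·52 - 37·(-12) = 208 - (-444) = 652
k: 37·35 - 6·52 = 1295 - 312 = 983
AB × AC = (-212, 652, 983)

(-212, 652, 983)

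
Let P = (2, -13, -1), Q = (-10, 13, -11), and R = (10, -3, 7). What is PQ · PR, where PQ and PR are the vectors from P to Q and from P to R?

84

PQ = Q − P = (-12, 26, -10)
PR = R − P = (8, 10, 8)
PQ · PR = (-12)·8 + 26·10 + (-10)·8 = -96 + 260 - 80 = 84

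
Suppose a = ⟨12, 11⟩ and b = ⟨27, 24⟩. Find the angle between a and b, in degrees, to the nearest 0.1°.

a · b = 12·27 + 11·24 = 324 + 264 = 588
|a|² = 144 + 121 = 265,  |a| = √265 ≈ 16.278821
|b|² = 729 + 576 = 1305,  |b| = √1305 ≈ 36.124784
cos θ = 588 / (16.278821 · 36.124784) ≈ 0.99988
θ = arccos(0.99988) ≈ 0.9°

0.9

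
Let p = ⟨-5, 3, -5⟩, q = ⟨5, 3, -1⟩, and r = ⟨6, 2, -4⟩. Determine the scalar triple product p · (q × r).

q × r:
i: 3·(-4) - (-1)·2 = -12 - (-2) = -10
j: (-1)·6 - 5·(-4) = -6 - (-20) = 14
k: 5·2 - 3·6 = 10 - 18 = -8
q × r = (-10, 14, -8)
p · (q × r) = (-5)·(-10) + 3·14 + (-5)·(-8) = 50 + 42 + 40 = 132

132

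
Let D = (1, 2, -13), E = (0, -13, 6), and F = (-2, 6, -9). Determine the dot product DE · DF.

19

DE = E − D = (-1, -15, 19)
DF = F − D = (-3, 4, 4)
DE · DF = (-1)·(-3) + (-15)·4 + 19·4 = 3 - 60 + 76 = 19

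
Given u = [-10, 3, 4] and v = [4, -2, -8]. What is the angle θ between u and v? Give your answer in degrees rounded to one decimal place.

u · v = (-10)·4 + 3·(-2) + 4·(-8) = -40 - 6 - 32 = -78
|u|² = 100 + 9 + 16 = 125,  |u| = √125 ≈ 11.180340
|v|² = 16 + 4 + 64 = 84,  |v| = √84 ≈ 9.165151
cos θ = -78 / (11.180340 · 9.165151) ≈ -0.76120
θ = arccos(-0.76120) ≈ 139.6°

139.6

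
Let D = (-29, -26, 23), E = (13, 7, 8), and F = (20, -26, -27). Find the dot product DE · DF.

DE = E − D = (42, 33, -15)
DF = F − D = (49, 0, -50)
DE · DF = 42·49 + 33·0 + (-15)·(-50) = 2058 + 0 + 750 = 2808

2808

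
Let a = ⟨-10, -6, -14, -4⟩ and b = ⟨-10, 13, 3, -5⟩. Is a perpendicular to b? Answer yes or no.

yes

a · b = (-10)·(-10) + (-6)·13 + (-14)·3 + (-4)·(-5) = 100 - 78 - 42 + 20 = 0
Zero, so the vectors are orthogonal.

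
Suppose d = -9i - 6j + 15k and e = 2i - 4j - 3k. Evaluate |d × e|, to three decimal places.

i: (-6)·(-3) - 15·(-4) = 18 - (-60) = 78
j: 15·2 - (-9)·(-3) = 30 - 27 = 3
k: (-9)·(-4) - (-6)·2 = 36 - (-12) = 48
d × e = (78, 3, 48)
|d × e| = √(78² + 3² + 48²) = √8397 ≈ 91.6351

91.635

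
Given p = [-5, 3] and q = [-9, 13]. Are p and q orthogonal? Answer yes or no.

p · q = (-5)·(-9) + 3·13 = 45 + 39 = 84
Nonzero, so the vectors are not orthogonal.

no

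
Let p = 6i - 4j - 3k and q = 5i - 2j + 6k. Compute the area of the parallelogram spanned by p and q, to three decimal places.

59.708

i: (-4)·6 - (-3)·(-2) = -24 - 6 = -30
j: (-3)·5 - 6·6 = -15 - 36 = -51
k: 6·(-2) - (-4)·5 = -12 - (-20) = 8
p × q = (-30, -51, 8)
|p × q| = √((-30)² + (-51)² + 8²) = √3565 ≈ 59.7076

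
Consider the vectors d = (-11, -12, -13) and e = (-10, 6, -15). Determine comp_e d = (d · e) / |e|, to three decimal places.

12.263

d · e = (-11)·(-10) + (-12)·6 + (-13)·(-15) = 110 - 72 + 195 = 233
|e| = √(100 + 36 + 225) = √361 ≈ 19.0000
comp_e d = 233 / √361 ≈ 12.263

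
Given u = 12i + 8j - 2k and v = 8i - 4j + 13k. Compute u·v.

38

u · v = 12·8 + 8·(-4) + (-2)·13 = 96 - 32 - 26 = 38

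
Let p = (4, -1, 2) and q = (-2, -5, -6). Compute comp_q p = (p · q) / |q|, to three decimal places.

p · q = 4·(-2) + (-1)·(-5) + 2·(-6) = -8 + 5 - 12 = -15
|q| = √(4 + 25 + 36) = √65 ≈ 8.0623
comp_q p = -15 / √65 ≈ -1.861

-1.861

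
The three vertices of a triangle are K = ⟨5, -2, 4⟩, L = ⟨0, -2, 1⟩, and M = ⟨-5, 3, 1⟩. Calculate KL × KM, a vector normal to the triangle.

KL = (-5, 0, -3)
KM = (-10, 5, -3)
i: 0·(-3) - (-3)·5 = 0 - (-15) = 15
j: (-3)·(-10) - (-5)·(-3) = 30 - 15 = 15
k: (-5)·5 - 0·(-10) = -25 - 0 = -25
KL × KM = (15, 15, -25)

(15, 15, -25)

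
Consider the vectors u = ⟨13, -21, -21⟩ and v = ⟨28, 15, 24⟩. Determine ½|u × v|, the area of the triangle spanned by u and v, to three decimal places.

603.906

i: (-21)·24 - (-21)·15 = -504 - (-315) = -189
j: (-21)·28 - 13·24 = -588 - 312 = -900
k: 13·15 - (-21)·28 = 195 - (-588) = 783
u × v = (-189, -900, 783)
|u × v| = √((-189)² + (-900)² + 783²) = √1458810 ≈ 1207.8121
area = ½ · 1207.8121 ≈ 603.906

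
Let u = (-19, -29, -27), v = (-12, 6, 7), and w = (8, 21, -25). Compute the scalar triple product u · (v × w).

20819

v × w:
i: 6·(-25) - 7·21 = -150 - 147 = -297
j: 7·8 - (-12)·(-25) = 56 - 300 = -244
k: (-12)·21 - 6·8 = -252 - 48 = -300
v × w = (-297, -244, -300)
u · (v × w) = (-19)·(-297) + (-29)·(-244) + (-27)·(-300) = 5643 + 7076 + 8100 = 20819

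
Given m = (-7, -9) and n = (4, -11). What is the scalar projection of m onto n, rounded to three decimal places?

m · n = (-7)·4 + (-9)·(-11) = -28 + 99 = 71
|n| = √(16 + 121) = √137 ≈ 11.7047
comp_n m = 71 / √137 ≈ 6.066

6.066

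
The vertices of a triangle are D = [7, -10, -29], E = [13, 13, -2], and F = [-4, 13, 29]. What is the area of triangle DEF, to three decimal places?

518.959

DE = (6, 23, 27),  DF = (-11, 23, 58)
i: 23·58 - 27·23 = 1334 - 621 = 713
j: 27·(-11) - 6·58 = -297 - 348 = -645
k: 6·23 - 23·(-11) = 138 - (-253) = 391
DE × DF = (713, -645, 391)
|DE × DF| = √1077275 ≈ 1037.9186
area = ½ · 1037.9186 ≈ 518.959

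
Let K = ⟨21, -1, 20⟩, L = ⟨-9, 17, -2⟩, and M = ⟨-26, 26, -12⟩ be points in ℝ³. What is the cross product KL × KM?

(18, 74, 36)

KL = (-30, 18, -22)
KM = (-47, 27, -32)
i: 18·(-32) - (-22)·27 = -576 - (-594) = 18
j: (-22)·(-47) - (-30)·(-32) = 1034 - 960 = 74
k: (-30)·27 - 18·(-47) = -810 - (-846) = 36
KL × KM = (18, 74, 36)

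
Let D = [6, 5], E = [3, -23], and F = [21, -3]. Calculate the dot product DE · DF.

179

DE = E − D = (-3, -28)
DF = F − D = (15, -8)
DE · DF = (-3)·15 + (-28)·(-8) = -45 + 224 = 179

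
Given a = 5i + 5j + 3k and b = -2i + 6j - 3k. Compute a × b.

i: 5·(-3) - 3·6 = -15 - 18 = -33
j: 3·(-2) - 5·(-3) = -6 - (-15) = 9
k: 5·6 - 5·(-2) = 30 - (-10) = 40
a × b = (-33, 9, 40)

(-33, 9, 40)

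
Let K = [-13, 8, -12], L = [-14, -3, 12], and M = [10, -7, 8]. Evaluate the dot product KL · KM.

622

KL = L − K = (-1, -11, 24)
KM = M − K = (23, -15, 20)
KL · KM = (-1)·23 + (-11)·(-15) + 24·20 = -23 + 165 + 480 = 622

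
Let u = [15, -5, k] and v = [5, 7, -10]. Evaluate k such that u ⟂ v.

4

u · v = 15·5 + (-5)·7 + k·(-10) = 40 - 10k
Set equal to 0: -10k = -40, so k = 4.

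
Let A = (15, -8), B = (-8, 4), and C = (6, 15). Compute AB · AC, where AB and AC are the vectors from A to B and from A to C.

483

AB = B − A = (-23, 12)
AC = C − A = (-9, 23)
AB · AC = (-23)·(-9) + 12·23 = 207 + 276 = 483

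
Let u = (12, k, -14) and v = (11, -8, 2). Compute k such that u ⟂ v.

13

u · v = 12·11 + k·(-8) + (-14)·2 = 104 - 8k
Set equal to 0: -8k = -104, so k = 13.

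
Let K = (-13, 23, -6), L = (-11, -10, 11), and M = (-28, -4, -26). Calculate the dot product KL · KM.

KL = L − K = (2, -33, 17)
KM = M − K = (-15, -27, -20)
KL · KM = 2·(-15) + (-33)·(-27) + 17·(-20) = -30 + 891 - 340 = 521

521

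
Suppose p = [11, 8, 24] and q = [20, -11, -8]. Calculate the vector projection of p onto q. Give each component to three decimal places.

p · q = 11·20 + 8·(-11) + 24·(-8) = 220 - 88 - 192 = -60
|q|² = 400 + 121 + 64 = 585
proj_q p = (-60/585) · (20, -11, -8) ≈ (-2.051, 1.128, 0.821)

(-2.051, 1.128, 0.821)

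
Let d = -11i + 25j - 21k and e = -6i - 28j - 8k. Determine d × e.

i: 25·(-8) - (-21)·(-28) = -200 - 588 = -788
j: (-21)·(-6) - (-11)·(-8) = 126 - 88 = 38
k: (-11)·(-28) - 25·(-6) = 308 - (-150) = 458
d × e = (-788, 38, 458)

(-788, 38, 458)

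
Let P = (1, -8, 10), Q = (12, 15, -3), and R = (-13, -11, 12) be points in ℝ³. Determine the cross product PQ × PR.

PQ = (11, 23, -13)
PR = (-14, -3, 2)
i: 23·2 - (-13)·(-3) = 46 - 39 = 7
j: (-13)·(-14) - 11·2 = 182 - 22 = 160
k: 11·(-3) - 23·(-14) = -33 - (-322) = 289
PQ × PR = (7, 160, 289)

(7, 160, 289)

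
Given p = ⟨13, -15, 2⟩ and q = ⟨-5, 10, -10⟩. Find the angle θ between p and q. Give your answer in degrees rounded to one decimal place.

141.7

p · q = 13·(-5) + (-15)·10 + 2·(-10) = -65 - 150 - 20 = -235
|p|² = 169 + 225 + 4 = 398,  |p| = √398 ≈ 19.949937
|q|² = 25 + 100 + 100 = 225,  |q| = √225 ≈ 15.000000
cos θ = -235 / (19.949937 · 15.000000) ≈ -0.78530
θ = arccos(-0.78530) ≈ 141.7°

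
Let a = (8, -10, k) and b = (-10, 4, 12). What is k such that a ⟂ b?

a · b = 8·(-10) + (-10)·4 + k·12 = -120 + 12k
Set equal to 0: 12k = 120, so k = 10.

10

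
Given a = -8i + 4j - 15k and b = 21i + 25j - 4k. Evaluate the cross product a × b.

i: 4·(-4) - (-15)·25 = -16 - (-375) = 359
j: (-15)·21 - (-8)·(-4) = -315 - 32 = -347
k: (-8)·25 - 4·21 = -200 - 84 = -284
a × b = (359, -347, -284)

(359, -347, -284)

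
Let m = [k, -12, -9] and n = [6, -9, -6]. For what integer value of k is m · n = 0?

-27

m · n = k·6 + (-12)·(-9) + (-9)·(-6) = 162 + 6k
Set equal to 0: 6k = -162, so k = -27.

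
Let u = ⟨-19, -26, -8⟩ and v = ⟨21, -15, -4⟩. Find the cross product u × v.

(-16, -244, 831)

i: (-26)·(-4) - (-8)·(-15) = 104 - 120 = -16
j: (-8)·21 - (-19)·(-4) = -168 - 76 = -244
k: (-19)·(-15) - (-26)·21 = 285 - (-546) = 831
u × v = (-16, -244, 831)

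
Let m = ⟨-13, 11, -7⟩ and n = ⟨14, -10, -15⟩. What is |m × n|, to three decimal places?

i: 11·(-15) - (-7)·(-10) = -165 - 70 = -235
j: (-7)·14 - (-13)·(-15) = -98 - 195 = -293
k: (-13)·(-10) - 11·14 = 130 - 154 = -24
m × n = (-235, -293, -24)
|m × n| = √((-235)² + (-293)² + (-24)²) = √141650 ≈ 376.3642

376.364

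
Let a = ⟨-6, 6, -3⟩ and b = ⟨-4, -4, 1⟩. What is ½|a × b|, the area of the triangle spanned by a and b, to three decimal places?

25.807

i: 6·1 - (-3)·(-4) = 6 - 12 = -6
j: (-3)·(-4) - (-6)·1 = 12 - (-6) = 18
k: (-6)·(-4) - 6·(-4) = 24 - (-24) = 48
a × b = (-6, 18, 48)
|a × b| = √((-6)² + 18² + 48²) = √2664 ≈ 51.6140
area = ½ · 51.6140 ≈ 25.807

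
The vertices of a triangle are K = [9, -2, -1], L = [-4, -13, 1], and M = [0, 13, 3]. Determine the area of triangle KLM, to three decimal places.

152.535

KL = (-13, -11, 2),  KM = (-9, 15, 4)
i: (-11)·4 - 2·15 = -44 - 30 = -74
j: 2·(-9) - (-13)·4 = -18 - (-52) = 34
k: (-13)·15 - (-11)·(-9) = -195 - 99 = -294
KL × KM = (-74, 34, -294)
|KL × KM| = √93068 ≈ 305.0705
area = ½ · 305.0705 ≈ 152.535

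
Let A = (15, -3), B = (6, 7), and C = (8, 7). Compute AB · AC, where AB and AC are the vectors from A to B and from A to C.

163

AB = B − A = (-9, 10)
AC = C − A = (-7, 10)
AB · AC = (-9)·(-7) + 10·10 = 63 + 100 = 163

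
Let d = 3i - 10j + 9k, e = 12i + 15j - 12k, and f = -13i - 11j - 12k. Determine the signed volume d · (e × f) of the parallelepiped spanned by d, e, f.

-3369

e × f:
i: 15·(-12) - (-12)·(-11) = -180 - 132 = -312
j: (-12)·(-13) - 12·(-12) = 156 - (-144) = 300
k: 12·(-11) - 15·(-13) = -132 - (-195) = 63
e × f = (-312, 300, 63)
d · (e × f) = 3·(-312) + (-10)·300 + 9·63 = -936 - 3000 + 567 = -3369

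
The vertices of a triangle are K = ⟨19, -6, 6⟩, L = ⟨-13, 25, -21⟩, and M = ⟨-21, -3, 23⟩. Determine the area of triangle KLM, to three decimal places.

KL = (-32, 31, -27),  KM = (-40, 3, 17)
i: 31·17 - (-27)·3 = 527 - (-81) = 608
j: (-27)·(-40) - (-32)·17 = 1080 - (-544) = 1624
k: (-32)·3 - 31·(-40) = -96 - (-1240) = 1144
KL × KM = (608, 1624, 1144)
|KL × KM| = √4315776 ≈ 2077.4446
area = ½ · 2077.4446 ≈ 1038.722

1038.722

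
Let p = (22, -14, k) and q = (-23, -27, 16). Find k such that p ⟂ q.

8

p · q = 22·(-23) + (-14)·(-27) + k·16 = -128 + 16k
Set equal to 0: 16k = 128, so k = 8.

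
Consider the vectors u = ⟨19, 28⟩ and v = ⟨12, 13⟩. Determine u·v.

u · v = 19·12 + 28·13 = 228 + 364 = 592

592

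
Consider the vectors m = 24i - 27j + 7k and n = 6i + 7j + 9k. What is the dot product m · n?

18

m · n = 24·6 + (-27)·7 + 7·9 = 144 - 189 + 63 = 18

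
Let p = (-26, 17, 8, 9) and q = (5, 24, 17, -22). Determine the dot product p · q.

p · q = (-26)·5 + 17·24 + 8·17 + 9·(-22) = -130 + 408 + 136 - 198 = 216

216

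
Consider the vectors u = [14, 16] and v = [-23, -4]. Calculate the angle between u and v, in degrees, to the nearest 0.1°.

u · v = 14·(-23) + 16·(-4) = -322 - 64 = -386
|u|² = 196 + 256 = 452,  |u| = √452 ≈ 21.260292
|v|² = 529 + 16 = 545,  |v| = √545 ≈ 23.345235
cos θ = -386 / (21.260292 · 23.345235) ≈ -0.77771
θ = arccos(-0.77771) ≈ 141.1°

141.1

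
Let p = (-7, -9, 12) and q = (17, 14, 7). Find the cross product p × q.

i: (-9)·7 - 12·14 = -63 - 168 = -231
j: 12·17 - (-7)·7 = 204 - (-49) = 253
k: (-7)·14 - (-9)·17 = -98 - (-153) = 55
p × q = (-231, 253, 55)

(-231, 253, 55)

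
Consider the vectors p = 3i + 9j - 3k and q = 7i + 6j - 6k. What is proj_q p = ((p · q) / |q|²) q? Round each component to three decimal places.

p · q = 3·7 + 9·6 + (-3)·(-6) = 21 + 54 + 18 = 93
|q|² = 49 + 36 + 36 = 121
proj_q p = (93/121) · (7, 6, -6) ≈ (5.380, 4.612, -4.612)

(5.380, 4.612, -4.612)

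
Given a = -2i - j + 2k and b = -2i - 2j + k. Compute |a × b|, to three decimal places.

4.123

i: (-1)·1 - 2·(-2) = -1 - (-4) = 3
j: 2·(-2) - (-2)·1 = -4 - (-2) = -2
k: (-2)·(-2) - (-1)·(-2) = 4 - 2 = 2
a × b = (3, -2, 2)
|a × b| = √(3² + (-2)² + 2²) = √17 ≈ 4.1231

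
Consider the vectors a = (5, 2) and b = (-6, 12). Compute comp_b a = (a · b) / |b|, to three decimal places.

a · b = 5·(-6) + 2·12 = -30 + 24 = -6
|b| = √(36 + 144) = √180 ≈ 13.4164
comp_b a = -6 / √180 ≈ -0.447

-0.447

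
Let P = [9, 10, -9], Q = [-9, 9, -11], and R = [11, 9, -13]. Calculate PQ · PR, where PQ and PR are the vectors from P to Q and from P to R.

-27

PQ = Q − P = (-18, -1, -2)
PR = R − P = (2, -1, -4)
PQ · PR = (-18)·2 + (-1)·(-1) + (-2)·(-4) = -36 + 1 + 8 = -27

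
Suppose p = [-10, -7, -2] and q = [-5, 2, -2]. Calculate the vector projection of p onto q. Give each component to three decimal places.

p · q = (-10)·(-5) + (-7)·2 + (-2)·(-2) = 50 - 14 + 4 = 40
|q|² = 25 + 4 + 4 = 33
proj_q p = (40/33) · (-5, 2, -2) ≈ (-6.061, 2.424, -2.424)

(-6.061, 2.424, -2.424)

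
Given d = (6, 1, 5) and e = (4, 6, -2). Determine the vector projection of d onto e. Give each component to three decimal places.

(1.429, 2.143, -0.714)

d · e = 6·4 + 1·6 + 5·(-2) = 24 + 6 - 10 = 20
|e|² = 16 + 36 + 4 = 56
proj_e d = (20/56) · (4, 6, -2) ≈ (1.429, 2.143, -0.714)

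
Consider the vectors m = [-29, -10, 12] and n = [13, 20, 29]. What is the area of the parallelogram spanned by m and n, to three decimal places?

i: (-10)·29 - 12·20 = -290 - 240 = -530
j: 12·13 - (-29)·29 = 156 - (-841) = 997
k: (-29)·20 - (-10)·13 = -580 - (-130) = -450
m × n = (-530, 997, -450)
|m × n| = √((-530)² + 997² + (-450)²) = √1477409 ≈ 1215.4871

1215.487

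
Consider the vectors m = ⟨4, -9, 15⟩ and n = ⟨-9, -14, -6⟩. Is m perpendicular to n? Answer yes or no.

yes

m · n = 4·(-9) + (-9)·(-14) + 15·(-6) = -36 + 126 - 90 = 0
Zero, so the vectors are orthogonal.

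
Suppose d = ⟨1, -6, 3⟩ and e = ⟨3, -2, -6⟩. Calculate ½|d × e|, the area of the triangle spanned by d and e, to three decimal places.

i: (-6)·(-6) - 3·(-2) = 36 - (-6) = 42
j: 3·3 - 1·(-6) = 9 - (-6) = 15
k: 1·(-2) - (-6)·3 = -2 - (-18) = 16
d × e = (42, 15, 16)
|d × e| = √(42² + 15² + 16²) = √2245 ≈ 47.3814
area = ½ · 47.3814 ≈ 23.691

23.691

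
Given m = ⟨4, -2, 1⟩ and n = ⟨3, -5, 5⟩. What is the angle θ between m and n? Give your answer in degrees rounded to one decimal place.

m · n = 4·3 + (-2)·(-5) + 1·5 = 12 + 10 + 5 = 27
|m|² = 16 + 4 + 1 = 21,  |m| = √21 ≈ 4.582576
|n|² = 9 + 25 + 25 = 59,  |n| = √59 ≈ 7.681146
cos θ = 27 / (4.582576 · 7.681146) ≈ 0.76706
θ = arccos(0.76706) ≈ 39.9°

39.9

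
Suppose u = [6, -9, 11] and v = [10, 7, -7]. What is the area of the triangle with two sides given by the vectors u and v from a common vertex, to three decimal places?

100.901

i: (-9)·(-7) - 11·7 = 63 - 77 = -14
j: 11·10 - 6·(-7) = 110 - (-42) = 152
k: 6·7 - (-9)·10 = 42 - (-90) = 132
u × v = (-14, 152, 132)
|u × v| = √((-14)² + 152² + 132²) = √40724 ≈ 201.8019
area = ½ · 201.8019 ≈ 100.901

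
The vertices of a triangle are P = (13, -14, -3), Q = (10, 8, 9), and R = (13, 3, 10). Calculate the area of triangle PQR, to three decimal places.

PQ = (-3, 22, 12),  PR = (0, 17, 13)
i: 22·13 - 12·17 = 286 - 204 = 82
j: 12·0 - (-3)·13 = 0 - (-39) = 39
k: (-3)·17 - 22·0 = -51 - 0 = -51
PQ × PR = (82, 39, -51)
|PQ × PR| = √10846 ≈ 104.1441
area = ½ · 104.1441 ≈ 52.072

52.072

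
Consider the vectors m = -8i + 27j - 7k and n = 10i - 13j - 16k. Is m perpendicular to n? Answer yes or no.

no

m · n = (-8)·10 + 27·(-13) + (-7)·(-16) = -80 - 351 + 112 = -319
Nonzero, so the vectors are not orthogonal.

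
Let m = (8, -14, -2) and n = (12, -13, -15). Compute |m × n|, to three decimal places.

217.182

i: (-14)·(-15) - (-2)·(-13) = 210 - 26 = 184
j: (-2)·12 - 8·(-15) = -24 - (-120) = 96
k: 8·(-13) - (-14)·12 = -104 - (-168) = 64
m × n = (184, 96, 64)
|m × n| = √(184² + 96² + 64²) = √47168 ≈ 217.1820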